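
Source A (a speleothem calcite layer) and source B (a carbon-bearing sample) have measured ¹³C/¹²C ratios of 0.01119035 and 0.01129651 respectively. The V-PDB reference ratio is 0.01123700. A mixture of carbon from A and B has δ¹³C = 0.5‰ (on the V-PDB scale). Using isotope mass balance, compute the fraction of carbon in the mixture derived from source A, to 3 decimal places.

0.508

δ_A = (0.01119035/0.01123700 − 1)×1000 = (0.995849 − 1)×1000 = -4.151‰
δ_B = (0.01129651/0.01123700 − 1)×1000 = (1.005296 − 1)×1000 = 5.296‰
f_A = (δ_mix − δ_B)/(δ_A − δ_B) = (0.5 − (5.296))/(-4.151 − (5.296))
f_A = -4.796 / -9.447 = 0.5076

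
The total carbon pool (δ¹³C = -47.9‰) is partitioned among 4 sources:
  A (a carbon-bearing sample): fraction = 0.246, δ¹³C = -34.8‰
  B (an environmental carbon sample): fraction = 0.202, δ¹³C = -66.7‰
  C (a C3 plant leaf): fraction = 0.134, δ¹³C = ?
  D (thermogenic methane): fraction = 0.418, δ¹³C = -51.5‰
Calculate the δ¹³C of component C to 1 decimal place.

Isotope mass balance: δ_bulk = Σ fᵢ·δᵢ.
-47.9 = 0.246×(-34.8) + 0.202×(-66.7) + 0.134×δ_C + 0.418×(-51.5)
0.134·δ_C = -47.9 − (-43.561) = -4.339
δ_C = -4.339 / 0.134 = -32.38‰

-32.4‰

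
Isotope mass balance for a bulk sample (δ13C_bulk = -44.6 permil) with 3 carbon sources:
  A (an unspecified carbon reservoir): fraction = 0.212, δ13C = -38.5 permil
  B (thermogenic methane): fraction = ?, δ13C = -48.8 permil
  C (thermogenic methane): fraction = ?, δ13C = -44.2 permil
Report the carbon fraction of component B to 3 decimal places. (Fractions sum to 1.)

Let f_B and f_C be the unknown fractions; fractions sum to 1 so f_B + f_C = 0.788.
Mass balance: Σ fᵢ·δᵢ = δ_bulk ⇒ f_B·(-48.8) + f_C·(-44.2) = -44.6 − (-8.162) = -36.438
Substitute f_C = 0.788 − f_B:
f_B·(-48.8 − -44.2) = -36.438 − 0.788×(-44.2) = -1.608
f_B = -1.608 / -4.6 = 0.3497

0.350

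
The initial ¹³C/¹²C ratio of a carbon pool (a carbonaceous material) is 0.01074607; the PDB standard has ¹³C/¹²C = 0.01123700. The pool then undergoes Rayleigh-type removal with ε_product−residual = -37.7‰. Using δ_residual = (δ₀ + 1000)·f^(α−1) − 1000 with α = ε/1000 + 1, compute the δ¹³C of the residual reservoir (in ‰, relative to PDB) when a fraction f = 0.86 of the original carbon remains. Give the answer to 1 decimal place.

δ₀ = (0.01074607/0.01123700 − 1)×1000 = (0.956311 − 1)×1000 = -43.689‰
α − 1 = ε/1000 = -0.0377
f^(α−1) = 0.86^(-0.0377) = 1.005702
δ_res = (-43.689 + 1000) × 1.005702 − 1000 = 961.764 − 1000 = -38.24‰

-38.2‰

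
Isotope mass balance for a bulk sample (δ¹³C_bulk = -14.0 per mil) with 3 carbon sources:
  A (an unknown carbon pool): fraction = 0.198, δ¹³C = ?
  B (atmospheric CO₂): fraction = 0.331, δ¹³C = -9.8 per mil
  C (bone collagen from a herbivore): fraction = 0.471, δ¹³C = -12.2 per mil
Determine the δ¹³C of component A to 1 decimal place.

Isotope mass balance: δ_bulk = Σ fᵢ·δᵢ.
-14.0 = 0.198×δ_A + 0.331×(-9.8) + 0.471×(-12.2)
0.198·δ_A = -14.0 − (-8.990) = -5.010
δ_A = -5.010 / 0.198 = -25.30 per mil

-25.3 per mil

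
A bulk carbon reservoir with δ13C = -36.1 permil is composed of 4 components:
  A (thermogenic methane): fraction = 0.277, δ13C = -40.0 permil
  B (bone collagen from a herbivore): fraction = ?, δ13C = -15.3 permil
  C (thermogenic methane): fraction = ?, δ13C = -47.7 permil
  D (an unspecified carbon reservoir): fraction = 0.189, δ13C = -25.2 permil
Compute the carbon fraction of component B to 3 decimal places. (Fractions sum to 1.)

0.161

Let f_B and f_C be the unknown fractions; fractions sum to 1 so f_B + f_C = 0.534.
Mass balance: Σ fᵢ·δᵢ = δ_bulk ⇒ f_B·(-15.3) + f_C·(-47.7) = -36.1 − (-15.843) = -20.257
Substitute f_C = 0.534 − f_B:
f_B·(-15.3 − -47.7) = -20.257 − 0.534×(-47.7) = 5.215
f_B = 5.215 / 32.4 = 0.1609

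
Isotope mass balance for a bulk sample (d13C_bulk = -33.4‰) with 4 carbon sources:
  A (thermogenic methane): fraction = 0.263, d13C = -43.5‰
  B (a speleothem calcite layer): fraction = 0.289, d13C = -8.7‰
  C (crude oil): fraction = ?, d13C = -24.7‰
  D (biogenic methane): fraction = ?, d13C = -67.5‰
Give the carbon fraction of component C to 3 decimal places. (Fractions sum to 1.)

Let f_C and f_D be the unknown fractions; fractions sum to 1 so f_C + f_D = 0.448.
Mass balance: Σ fᵢ·δᵢ = δ_bulk ⇒ f_C·(-24.7) + f_D·(-67.5) = -33.4 − (-13.955) = -19.445
Substitute f_D = 0.448 − f_C:
f_C·(-24.7 − -67.5) = -19.445 − 0.448×(-67.5) = 10.795
f_C = 10.795 / 42.8 = 0.2522

0.252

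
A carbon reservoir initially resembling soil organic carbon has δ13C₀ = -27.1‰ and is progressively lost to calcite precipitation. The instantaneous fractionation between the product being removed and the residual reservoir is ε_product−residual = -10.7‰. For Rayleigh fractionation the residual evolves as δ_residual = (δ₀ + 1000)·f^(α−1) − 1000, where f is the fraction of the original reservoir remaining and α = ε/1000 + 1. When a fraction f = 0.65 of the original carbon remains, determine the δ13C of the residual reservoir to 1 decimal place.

-22.6‰

Rayleigh residual: δ_res = (δ₀ + 1000)·f^(α−1) − 1000
α = ε/1000 + 1 = 0.98930, so α − 1 = -0.01070
f^(α−1) = 0.65^(-0.01070) = 1.004620
δ_res = (-27.1 + 1000) × 1.004620 − 1000 = 977.395 − 1000 = -22.61‰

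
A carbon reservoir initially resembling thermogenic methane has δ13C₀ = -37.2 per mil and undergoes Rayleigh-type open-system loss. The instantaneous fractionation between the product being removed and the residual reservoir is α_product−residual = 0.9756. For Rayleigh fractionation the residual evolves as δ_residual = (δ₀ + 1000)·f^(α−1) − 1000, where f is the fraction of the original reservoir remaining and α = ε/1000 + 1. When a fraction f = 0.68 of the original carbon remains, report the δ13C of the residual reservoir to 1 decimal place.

-28.1 per mil

Rayleigh residual: δ_res = (δ₀ + 1000)·f^(α−1) − 1000
α − 1 = -0.02440
f^(α−1) = 0.68^(-0.02440) = 1.009455
δ_res = (-37.2 + 1000) × 1.009455 − 1000 = 971.903 − 1000 = -28.10 per mil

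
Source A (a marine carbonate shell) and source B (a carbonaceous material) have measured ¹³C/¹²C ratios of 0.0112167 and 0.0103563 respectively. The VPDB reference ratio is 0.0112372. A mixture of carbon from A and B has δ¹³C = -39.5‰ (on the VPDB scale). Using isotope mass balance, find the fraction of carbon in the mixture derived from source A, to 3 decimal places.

δ_A = (0.0112167/0.0112372 − 1)×1000 = (0.998176 − 1)×1000 = -1.824‰
δ_B = (0.0103563/0.0112372 − 1)×1000 = (0.921609 − 1)×1000 = -78.391‰
f_A = (δ_mix − δ_B)/(δ_A − δ_B) = (-39.5 − (-78.391))/(-1.824 − (-78.391))
f_A = 38.891 / 76.567 = 0.5079

0.508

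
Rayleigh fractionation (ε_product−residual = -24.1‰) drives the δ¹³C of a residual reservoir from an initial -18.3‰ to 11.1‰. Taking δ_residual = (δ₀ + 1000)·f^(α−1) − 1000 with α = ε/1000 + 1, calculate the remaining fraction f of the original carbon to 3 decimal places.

α − 1 = ε/1000 = -0.0241
(δ_res + 1000)/(δ₀ + 1000) = (11.1 + 1000)/(-18.3 + 1000) = 1011.1/981.7 = 1.029948
f = 1.029948^(1/-0.0241) = exp(ln(1.029948)/-0.0241) = exp(0.02951/-0.0241)
f = exp(-1.2244) = 0.2939

0.294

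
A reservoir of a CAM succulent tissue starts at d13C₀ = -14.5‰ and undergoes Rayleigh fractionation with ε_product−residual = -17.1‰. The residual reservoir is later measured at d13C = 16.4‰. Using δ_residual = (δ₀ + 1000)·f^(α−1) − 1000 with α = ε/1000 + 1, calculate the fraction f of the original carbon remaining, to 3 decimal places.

α − 1 = ε/1000 = -0.0171
(δ_res + 1000)/(δ₀ + 1000) = (16.4 + 1000)/(-14.5 + 1000) = 1016.4/985.5 = 1.031355
f = 1.031355^(1/-0.0171) = exp(ln(1.031355)/-0.0171) = exp(0.03087/-0.0171)
f = exp(-1.8054) = 0.1644

0.164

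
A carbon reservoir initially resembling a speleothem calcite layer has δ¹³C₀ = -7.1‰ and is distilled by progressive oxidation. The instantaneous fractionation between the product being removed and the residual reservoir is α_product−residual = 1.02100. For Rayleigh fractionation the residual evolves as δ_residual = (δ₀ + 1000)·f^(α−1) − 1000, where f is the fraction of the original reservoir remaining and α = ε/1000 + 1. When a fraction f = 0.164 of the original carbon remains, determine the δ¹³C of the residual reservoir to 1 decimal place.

Rayleigh residual: δ_res = (δ₀ + 1000)·f^(α−1) − 1000
α − 1 = 0.02100
f^(α−1) = 0.164^(0.02100) = 0.962746
δ_res = (-7.1 + 1000) × 0.962746 − 1000 = 955.910 − 1000 = -44.09‰

-44.1‰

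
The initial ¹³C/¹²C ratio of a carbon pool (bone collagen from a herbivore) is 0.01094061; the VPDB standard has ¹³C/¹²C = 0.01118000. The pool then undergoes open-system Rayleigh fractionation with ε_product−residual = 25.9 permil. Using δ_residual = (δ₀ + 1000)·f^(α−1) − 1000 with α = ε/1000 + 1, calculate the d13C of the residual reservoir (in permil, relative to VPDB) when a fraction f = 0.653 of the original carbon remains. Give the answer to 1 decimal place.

δ₀ = (0.01094061/0.01118000 − 1)×1000 = (0.978588 − 1)×1000 = -21.412 permil
α − 1 = ε/1000 = 0.0259
f^(α−1) = 0.653^(0.0259) = 0.989023
δ_res = (-21.412 + 1000) × 0.989023 − 1000 = 967.845 − 1000 = -32.15 permil

-32.2 permil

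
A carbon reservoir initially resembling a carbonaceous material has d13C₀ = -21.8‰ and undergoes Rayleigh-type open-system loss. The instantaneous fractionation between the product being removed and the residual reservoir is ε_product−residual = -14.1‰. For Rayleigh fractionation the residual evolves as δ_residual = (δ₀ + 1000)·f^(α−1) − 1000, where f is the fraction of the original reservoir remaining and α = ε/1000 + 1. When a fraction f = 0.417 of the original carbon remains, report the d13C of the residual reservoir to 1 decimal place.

Rayleigh residual: δ_res = (δ₀ + 1000)·f^(α−1) − 1000
α = ε/1000 + 1 = 0.98590, so α − 1 = -0.01410
f^(α−1) = 0.417^(-0.01410) = 1.012409
δ_res = (-21.8 + 1000) × 1.012409 − 1000 = 990.339 − 1000 = -9.66‰

-9.7‰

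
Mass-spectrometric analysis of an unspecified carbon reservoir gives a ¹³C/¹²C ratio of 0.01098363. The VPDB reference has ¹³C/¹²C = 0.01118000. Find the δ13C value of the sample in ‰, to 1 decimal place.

-17.6‰

δ13C = (R_sample / R_standard − 1) × 1000
R_sample / R_standard = 0.01098363 / 0.01118000 = 0.982436
δ13C = (0.982436 − 1) × 1000 = -17.56‰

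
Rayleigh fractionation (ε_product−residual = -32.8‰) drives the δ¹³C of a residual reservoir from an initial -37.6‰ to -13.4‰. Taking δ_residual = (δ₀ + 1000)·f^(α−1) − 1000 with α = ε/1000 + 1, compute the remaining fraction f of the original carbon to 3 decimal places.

α − 1 = ε/1000 = -0.0328
(δ_res + 1000)/(δ₀ + 1000) = (-13.4 + 1000)/(-37.6 + 1000) = 986.6/962.4 = 1.025145
f = 1.025145^(1/-0.0328) = exp(ln(1.025145)/-0.0328) = exp(0.02483/-0.0328)
f = exp(-0.7572) = 0.4690

0.469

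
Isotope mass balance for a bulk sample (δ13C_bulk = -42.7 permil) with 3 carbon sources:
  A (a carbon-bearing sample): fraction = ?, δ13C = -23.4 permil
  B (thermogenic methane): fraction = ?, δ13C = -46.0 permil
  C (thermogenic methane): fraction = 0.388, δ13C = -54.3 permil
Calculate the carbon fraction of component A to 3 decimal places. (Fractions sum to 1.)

0.289

Let f_A and f_B be the unknown fractions; fractions sum to 1 so f_A + f_B = 0.612.
Mass balance: Σ fᵢ·δᵢ = δ_bulk ⇒ f_A·(-23.4) + f_B·(-46.0) = -42.7 − (-21.068) = -21.632
Substitute f_B = 0.612 − f_A:
f_A·(-23.4 − -46.0) = -21.632 − 0.612×(-46.0) = 6.520
f_A = 6.520 / 22.6 = 0.2885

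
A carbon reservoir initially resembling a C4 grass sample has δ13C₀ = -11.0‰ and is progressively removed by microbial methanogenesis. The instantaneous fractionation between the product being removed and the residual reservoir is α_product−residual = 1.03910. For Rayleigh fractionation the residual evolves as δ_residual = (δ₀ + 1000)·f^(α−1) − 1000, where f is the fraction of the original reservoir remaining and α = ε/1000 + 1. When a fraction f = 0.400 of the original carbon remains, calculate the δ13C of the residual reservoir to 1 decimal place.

-45.8‰

Rayleigh residual: δ_res = (δ₀ + 1000)·f^(α−1) − 1000
α − 1 = 0.03910
f^(α−1) = 0.400^(0.03910) = 0.964807
δ_res = (-11.0 + 1000) × 0.964807 − 1000 = 954.194 − 1000 = -45.81‰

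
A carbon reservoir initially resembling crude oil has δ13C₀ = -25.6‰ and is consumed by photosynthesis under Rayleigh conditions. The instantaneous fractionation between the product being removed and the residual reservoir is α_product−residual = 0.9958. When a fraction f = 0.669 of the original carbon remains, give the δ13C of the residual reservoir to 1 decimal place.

Rayleigh residual: δ_res = (δ₀ + 1000)·f^(α−1) − 1000
α − 1 = -0.00420
f^(α−1) = 0.669^(-0.00420) = 1.001690
δ_res = (-25.6 + 1000) × 1.001690 − 1000 = 976.046 − 1000 = -23.95‰

-24.0‰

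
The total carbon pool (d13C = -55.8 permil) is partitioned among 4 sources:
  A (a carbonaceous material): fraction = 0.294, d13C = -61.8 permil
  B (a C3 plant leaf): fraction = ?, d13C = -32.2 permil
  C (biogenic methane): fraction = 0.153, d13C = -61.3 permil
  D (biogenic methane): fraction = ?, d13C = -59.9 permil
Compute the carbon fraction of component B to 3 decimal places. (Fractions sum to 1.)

0.176

Let f_B and f_D be the unknown fractions; fractions sum to 1 so f_B + f_D = 0.553.
Mass balance: Σ fᵢ·δᵢ = δ_bulk ⇒ f_B·(-32.2) + f_D·(-59.9) = -55.8 − (-27.548) = -28.252
Substitute f_D = 0.553 − f_B:
f_B·(-32.2 − -59.9) = -28.252 − 0.553×(-59.9) = 4.873
f_B = 4.873 / 27.7 = 0.1759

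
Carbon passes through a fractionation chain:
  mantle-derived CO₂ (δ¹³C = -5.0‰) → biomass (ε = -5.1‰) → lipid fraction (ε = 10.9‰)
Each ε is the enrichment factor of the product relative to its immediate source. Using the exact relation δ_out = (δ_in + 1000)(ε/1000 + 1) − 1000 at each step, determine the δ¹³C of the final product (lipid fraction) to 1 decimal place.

step 1: δ = (-5.00 + 1000)·(-5.1/1000 + 1) − 1000 = -10.07‰
step 2: δ = (-10.07 + 1000)·(10.9/1000 + 1) − 1000 = 0.72‰

0.7‰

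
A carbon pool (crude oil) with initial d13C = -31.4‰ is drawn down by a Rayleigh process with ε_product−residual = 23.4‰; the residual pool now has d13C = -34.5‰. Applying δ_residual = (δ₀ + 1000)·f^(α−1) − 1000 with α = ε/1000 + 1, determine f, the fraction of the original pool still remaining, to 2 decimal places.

0.87

α − 1 = ε/1000 = 0.0234
(δ_res + 1000)/(δ₀ + 1000) = (-34.5 + 1000)/(-31.4 + 1000) = 965.5/968.6 = 0.996800
f = 0.996800^(1/0.0234) = exp(ln(0.996800)/0.0234) = exp(-0.00321/0.0234)
f = exp(-0.1370) = 0.8720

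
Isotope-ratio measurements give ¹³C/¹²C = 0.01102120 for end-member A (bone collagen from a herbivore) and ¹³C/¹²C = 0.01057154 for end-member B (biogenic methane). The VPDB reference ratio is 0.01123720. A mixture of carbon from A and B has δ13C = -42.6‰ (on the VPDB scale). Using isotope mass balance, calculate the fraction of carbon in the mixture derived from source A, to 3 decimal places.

0.416

δ_A = (0.01102120/0.01123720 − 1)×1000 = (0.980778 − 1)×1000 = -19.222‰
δ_B = (0.01057154/0.01123720 − 1)×1000 = (0.940763 − 1)×1000 = -59.237‰
f_A = (δ_mix − δ_B)/(δ_A − δ_B) = (-42.6 − (-59.237))/(-19.222 − (-59.237))
f_A = 16.637 / 40.015 = 0.4158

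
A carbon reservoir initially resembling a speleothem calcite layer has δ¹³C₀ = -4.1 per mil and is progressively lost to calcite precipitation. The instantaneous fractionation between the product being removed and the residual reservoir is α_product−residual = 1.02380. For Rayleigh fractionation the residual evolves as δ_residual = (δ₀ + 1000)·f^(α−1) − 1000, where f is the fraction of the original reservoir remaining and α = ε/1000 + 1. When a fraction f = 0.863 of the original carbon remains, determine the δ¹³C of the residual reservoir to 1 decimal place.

Rayleigh residual: δ_res = (δ₀ + 1000)·f^(α−1) − 1000
α − 1 = 0.02380
f^(α−1) = 0.863^(0.02380) = 0.996499
δ_res = (-4.1 + 1000) × 0.996499 − 1000 = 992.414 − 1000 = -7.59 per mil

-7.6 per mil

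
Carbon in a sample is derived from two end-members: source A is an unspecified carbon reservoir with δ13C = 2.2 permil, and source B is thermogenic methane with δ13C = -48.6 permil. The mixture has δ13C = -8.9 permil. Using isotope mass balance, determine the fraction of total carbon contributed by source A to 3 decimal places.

δ_mix = f_A·δ_A + (1 − f_A)·δ_B  ⇒  f_A = (δ_mix − δ_B)/(δ_A − δ_B)
f_A = (-8.9 − (-48.6)) / (2.2 − (-48.6))
f_A = 39.7 / 50.8 = 0.7815

0.781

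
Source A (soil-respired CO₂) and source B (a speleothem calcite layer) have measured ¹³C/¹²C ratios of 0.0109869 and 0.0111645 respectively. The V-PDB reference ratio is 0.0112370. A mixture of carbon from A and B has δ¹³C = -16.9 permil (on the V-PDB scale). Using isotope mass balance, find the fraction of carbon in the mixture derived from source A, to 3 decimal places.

δ_A = (0.0109869/0.0112370 − 1)×1000 = (0.977743 − 1)×1000 = -22.257 permil
δ_B = (0.0111645/0.0112370 − 1)×1000 = (0.993548 − 1)×1000 = -6.452 permil
f_A = (δ_mix − δ_B)/(δ_A − δ_B) = (-16.9 − (-6.452))/(-22.257 − (-6.452))
f_A = -10.448 / -15.805 = 0.6611

0.661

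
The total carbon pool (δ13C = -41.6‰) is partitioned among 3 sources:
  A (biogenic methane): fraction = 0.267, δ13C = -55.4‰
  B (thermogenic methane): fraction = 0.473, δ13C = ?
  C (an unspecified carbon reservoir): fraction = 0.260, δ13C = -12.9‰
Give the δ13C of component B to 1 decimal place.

-49.6‰

Isotope mass balance: δ_bulk = Σ fᵢ·δᵢ.
-41.6 = 0.267×(-55.4) + 0.473×δ_B + 0.260×(-12.9)
0.473·δ_B = -41.6 − (-18.146) = -23.454
δ_B = -23.454 / 0.473 = -49.59‰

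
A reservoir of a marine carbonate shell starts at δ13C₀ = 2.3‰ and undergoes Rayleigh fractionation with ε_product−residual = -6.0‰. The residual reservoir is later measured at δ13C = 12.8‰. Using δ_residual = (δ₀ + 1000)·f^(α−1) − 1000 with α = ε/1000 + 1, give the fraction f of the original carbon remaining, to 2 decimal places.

0.18

α − 1 = ε/1000 = -0.0060
(δ_res + 1000)/(δ₀ + 1000) = (12.8 + 1000)/(2.3 + 1000) = 1012.8/1002.3 = 1.010476
f = 1.010476^(1/-0.0060) = exp(ln(1.010476)/-0.0060) = exp(0.01042/-0.0060)
f = exp(-1.7369) = 0.1761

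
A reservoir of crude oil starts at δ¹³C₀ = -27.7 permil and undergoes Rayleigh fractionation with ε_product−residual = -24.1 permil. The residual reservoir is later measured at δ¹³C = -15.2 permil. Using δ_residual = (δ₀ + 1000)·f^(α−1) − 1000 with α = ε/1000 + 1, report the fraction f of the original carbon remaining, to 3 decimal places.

α − 1 = ε/1000 = -0.0241
(δ_res + 1000)/(δ₀ + 1000) = (-15.2 + 1000)/(-27.7 + 1000) = 984.8/972.3 = 1.012856
f = 1.012856^(1/-0.0241) = exp(ln(1.012856)/-0.0241) = exp(0.01277/-0.0241)
f = exp(-0.5300) = 0.5886

0.589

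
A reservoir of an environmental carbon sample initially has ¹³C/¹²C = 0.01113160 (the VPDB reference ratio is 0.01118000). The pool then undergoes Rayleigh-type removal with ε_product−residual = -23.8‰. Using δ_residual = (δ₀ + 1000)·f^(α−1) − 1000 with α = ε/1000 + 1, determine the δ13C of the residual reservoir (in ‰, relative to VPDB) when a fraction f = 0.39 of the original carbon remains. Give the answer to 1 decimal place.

δ₀ = (0.01113160/0.01118000 − 1)×1000 = (0.995671 − 1)×1000 = -4.329‰
α − 1 = ε/1000 = -0.0238
f^(α−1) = 0.39^(-0.0238) = 1.022663
δ_res = (-4.329 + 1000) × 1.022663 − 1000 = 1018.236 − 1000 = 18.24‰

18.2‰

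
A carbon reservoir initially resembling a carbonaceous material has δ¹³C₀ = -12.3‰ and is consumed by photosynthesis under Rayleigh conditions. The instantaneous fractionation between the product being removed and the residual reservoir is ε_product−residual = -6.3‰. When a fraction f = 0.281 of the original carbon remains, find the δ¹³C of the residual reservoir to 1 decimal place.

Rayleigh residual: δ_res = (δ₀ + 1000)·f^(α−1) − 1000
α = ε/1000 + 1 = 0.99370, so α − 1 = -0.00630
f^(α−1) = 0.281^(-0.00630) = 1.008029
δ_res = (-12.3 + 1000) × 1.008029 − 1000 = 995.631 − 1000 = -4.37‰

-4.4‰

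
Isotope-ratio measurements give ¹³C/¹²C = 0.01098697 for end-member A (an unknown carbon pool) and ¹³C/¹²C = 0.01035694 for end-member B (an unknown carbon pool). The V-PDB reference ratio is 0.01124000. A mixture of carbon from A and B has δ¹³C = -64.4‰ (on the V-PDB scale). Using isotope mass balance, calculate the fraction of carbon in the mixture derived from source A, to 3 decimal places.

0.253

δ_A = (0.01098697/0.01124000 − 1)×1000 = (0.977488 − 1)×1000 = -22.512‰
δ_B = (0.01035694/0.01124000 − 1)×1000 = (0.921436 − 1)×1000 = -78.564‰
f_A = (δ_mix − δ_B)/(δ_A − δ_B) = (-64.4 − (-78.564))/(-22.512 − (-78.564))
f_A = 14.164 / 56.052 = 0.2527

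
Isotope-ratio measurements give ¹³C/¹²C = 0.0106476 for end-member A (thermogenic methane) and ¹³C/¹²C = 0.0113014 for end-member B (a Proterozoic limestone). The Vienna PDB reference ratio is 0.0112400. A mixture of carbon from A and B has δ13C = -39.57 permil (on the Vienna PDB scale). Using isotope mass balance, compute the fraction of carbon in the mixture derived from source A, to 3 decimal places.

δ_A = (0.0106476/0.0112400 − 1)×1000 = (0.947295 − 1)×1000 = -52.705 permil
δ_B = (0.0113014/0.0112400 − 1)×1000 = (1.005463 − 1)×1000 = 5.463 permil
f_A = (δ_mix − δ_B)/(δ_A − δ_B) = (-39.57 − (5.463))/(-52.705 − (5.463))
f_A = -45.033 / -58.167 = 0.7742

0.774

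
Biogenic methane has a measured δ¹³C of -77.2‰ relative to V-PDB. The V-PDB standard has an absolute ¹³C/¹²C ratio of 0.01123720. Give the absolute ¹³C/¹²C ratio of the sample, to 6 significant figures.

R_sample = R_standard × (δ¹³C/1000 + 1)
R_sample = 0.01123720 × (-77.2/1000 + 1) = 0.01123720 × 0.922800
R_sample = 0.0103697

0.0103697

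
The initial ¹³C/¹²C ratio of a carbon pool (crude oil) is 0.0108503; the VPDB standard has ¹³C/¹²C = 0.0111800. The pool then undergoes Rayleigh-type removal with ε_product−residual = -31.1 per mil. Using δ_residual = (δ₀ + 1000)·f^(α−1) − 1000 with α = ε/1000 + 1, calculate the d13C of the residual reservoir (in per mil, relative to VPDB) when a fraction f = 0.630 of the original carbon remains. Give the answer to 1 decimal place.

δ₀ = (0.0108503/0.0111800 − 1)×1000 = (0.970510 − 1)×1000 = -29.490 per mil
α − 1 = ε/1000 = -0.0311
f^(α−1) = 0.630^(-0.0311) = 1.014473
δ_res = (-29.490 + 1000) × 1.014473 − 1000 = 984.556 − 1000 = -15.44 per mil

-15.4 per mil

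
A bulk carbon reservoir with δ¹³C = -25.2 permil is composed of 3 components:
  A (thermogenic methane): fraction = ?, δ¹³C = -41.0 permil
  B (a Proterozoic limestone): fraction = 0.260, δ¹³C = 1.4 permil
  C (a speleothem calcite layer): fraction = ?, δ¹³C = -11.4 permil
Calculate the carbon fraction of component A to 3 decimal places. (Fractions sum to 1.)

Let f_A and f_C be the unknown fractions; fractions sum to 1 so f_A + f_C = 0.740.
Mass balance: Σ fᵢ·δᵢ = δ_bulk ⇒ f_A·(-41.0) + f_C·(-11.4) = -25.2 − (0.364) = -25.564
Substitute f_C = 0.740 − f_A:
f_A·(-41.0 − -11.4) = -25.564 − 0.740×(-11.4) = -17.128
f_A = -17.128 / -29.6 = 0.5786

0.579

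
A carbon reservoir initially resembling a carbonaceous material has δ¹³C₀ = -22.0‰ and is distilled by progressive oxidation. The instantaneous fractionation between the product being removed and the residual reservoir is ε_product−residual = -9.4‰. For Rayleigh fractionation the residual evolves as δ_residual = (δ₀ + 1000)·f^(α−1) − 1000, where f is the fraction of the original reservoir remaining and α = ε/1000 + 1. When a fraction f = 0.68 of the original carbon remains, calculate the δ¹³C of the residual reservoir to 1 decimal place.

Rayleigh residual: δ_res = (δ₀ + 1000)·f^(α−1) − 1000
α = ε/1000 + 1 = 0.99060, so α − 1 = -0.00940
f^(α−1) = 0.68^(-0.00940) = 1.003632
δ_res = (-22.0 + 1000) × 1.003632 − 1000 = 981.552 − 1000 = -18.45‰

-18.4‰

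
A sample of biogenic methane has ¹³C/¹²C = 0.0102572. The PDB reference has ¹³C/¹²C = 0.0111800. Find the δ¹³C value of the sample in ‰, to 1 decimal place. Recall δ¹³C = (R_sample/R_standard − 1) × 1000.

-82.5‰

δ¹³C = (R_sample / R_standard − 1) × 1000
R_sample / R_standard = 0.0102572 / 0.0111800 = 0.917460
δ¹³C = (0.917460 − 1) × 1000 = -82.54‰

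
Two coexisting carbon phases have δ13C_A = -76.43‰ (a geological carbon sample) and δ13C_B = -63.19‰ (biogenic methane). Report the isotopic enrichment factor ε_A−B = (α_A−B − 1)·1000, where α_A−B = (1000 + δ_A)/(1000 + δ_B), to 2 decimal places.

-14.13‰

α_A−B = (1000 + -76.43) / (1000 + -63.19) = 923.57 / 936.81 = 0.985867
ε_A−B = (0.985867 − 1) × 1000 = -14.133‰
(The approximation ε ≈ δ_A − δ_B would give -13.24‰.)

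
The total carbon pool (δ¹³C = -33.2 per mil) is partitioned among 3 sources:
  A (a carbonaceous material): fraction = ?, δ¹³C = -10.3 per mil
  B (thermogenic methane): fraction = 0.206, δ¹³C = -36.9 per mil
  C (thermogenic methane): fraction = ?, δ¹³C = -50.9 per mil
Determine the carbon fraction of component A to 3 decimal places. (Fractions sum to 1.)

0.365

Let f_A and f_C be the unknown fractions; fractions sum to 1 so f_A + f_C = 0.794.
Mass balance: Σ fᵢ·δᵢ = δ_bulk ⇒ f_A·(-10.3) + f_C·(-50.9) = -33.2 − (-7.601) = -25.599
Substitute f_C = 0.794 − f_A:
f_A·(-10.3 − -50.9) = -25.599 − 0.794×(-50.9) = 14.816
f_A = 14.816 / 40.6 = 0.3649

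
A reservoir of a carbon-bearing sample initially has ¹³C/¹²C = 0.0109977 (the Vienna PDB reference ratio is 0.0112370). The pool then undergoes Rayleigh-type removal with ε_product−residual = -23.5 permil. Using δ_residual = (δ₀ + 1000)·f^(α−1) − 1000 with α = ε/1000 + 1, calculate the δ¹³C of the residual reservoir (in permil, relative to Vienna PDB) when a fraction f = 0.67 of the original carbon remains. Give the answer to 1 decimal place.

δ₀ = (0.0109977/0.0112370 − 1)×1000 = (0.978704 − 1)×1000 = -21.296 permil
α − 1 = ε/1000 = -0.0235
f^(α−1) = 0.67^(-0.0235) = 1.009456
δ_res = (-21.296 + 1000) × 1.009456 − 1000 = 987.959 − 1000 = -12.04 permil

-12.0 permil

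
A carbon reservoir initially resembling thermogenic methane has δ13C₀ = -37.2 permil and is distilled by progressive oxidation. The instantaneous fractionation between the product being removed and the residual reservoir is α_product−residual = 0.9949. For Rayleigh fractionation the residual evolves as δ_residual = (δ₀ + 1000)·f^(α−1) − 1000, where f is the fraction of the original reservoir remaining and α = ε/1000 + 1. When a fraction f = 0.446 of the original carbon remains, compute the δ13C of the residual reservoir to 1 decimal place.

Rayleigh residual: δ_res = (δ₀ + 1000)·f^(α−1) − 1000
α − 1 = -0.00510
f^(α−1) = 0.446^(-0.00510) = 1.004126
δ_res = (-37.2 + 1000) × 1.004126 − 1000 = 966.773 − 1000 = -33.23 permil

-33.2 permil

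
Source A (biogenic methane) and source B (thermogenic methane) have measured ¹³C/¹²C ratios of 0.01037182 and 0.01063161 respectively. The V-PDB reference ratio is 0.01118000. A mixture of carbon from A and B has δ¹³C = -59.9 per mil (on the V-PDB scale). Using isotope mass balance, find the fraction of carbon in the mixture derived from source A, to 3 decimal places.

0.467

δ_A = (0.01037182/0.01118000 − 1)×1000 = (0.927712 − 1)×1000 = -72.288 per mil
δ_B = (0.01063161/0.01118000 − 1)×1000 = (0.950949 − 1)×1000 = -49.051 per mil
f_A = (δ_mix − δ_B)/(δ_A − δ_B) = (-59.9 − (-49.051))/(-72.288 − (-49.051))
f_A = -10.849 / -23.237 = 0.4669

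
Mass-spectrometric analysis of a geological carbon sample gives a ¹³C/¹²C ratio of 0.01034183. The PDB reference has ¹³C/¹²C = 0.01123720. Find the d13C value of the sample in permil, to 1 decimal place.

-79.7 permil

d13C = (R_sample / R_standard − 1) × 1000
R_sample / R_standard = 0.01034183 / 0.01123720 = 0.920321
d13C = (0.920321 − 1) × 1000 = -79.68 permil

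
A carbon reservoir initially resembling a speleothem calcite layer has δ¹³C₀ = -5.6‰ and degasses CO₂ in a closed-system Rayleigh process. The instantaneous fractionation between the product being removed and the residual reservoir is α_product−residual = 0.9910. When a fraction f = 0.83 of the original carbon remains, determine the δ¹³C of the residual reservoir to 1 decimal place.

Rayleigh residual: δ_res = (δ₀ + 1000)·f^(α−1) − 1000
α − 1 = -0.00900
f^(α−1) = 0.83^(-0.00900) = 1.001678
δ_res = (-5.6 + 1000) × 1.001678 − 1000 = 996.069 − 1000 = -3.93‰

-3.9‰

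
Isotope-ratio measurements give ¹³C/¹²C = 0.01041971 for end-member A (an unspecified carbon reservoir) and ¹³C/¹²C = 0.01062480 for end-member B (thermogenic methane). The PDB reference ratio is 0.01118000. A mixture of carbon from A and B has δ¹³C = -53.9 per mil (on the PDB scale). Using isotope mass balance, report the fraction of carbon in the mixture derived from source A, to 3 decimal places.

0.231

δ_A = (0.01041971/0.01118000 − 1)×1000 = (0.931996 − 1)×1000 = -68.004 per mil
δ_B = (0.01062480/0.01118000 − 1)×1000 = (0.950340 − 1)×1000 = -49.660 per mil
f_A = (δ_mix − δ_B)/(δ_A − δ_B) = (-53.9 − (-49.660))/(-68.004 − (-49.660))
f_A = -4.240 / -18.344 = 0.2311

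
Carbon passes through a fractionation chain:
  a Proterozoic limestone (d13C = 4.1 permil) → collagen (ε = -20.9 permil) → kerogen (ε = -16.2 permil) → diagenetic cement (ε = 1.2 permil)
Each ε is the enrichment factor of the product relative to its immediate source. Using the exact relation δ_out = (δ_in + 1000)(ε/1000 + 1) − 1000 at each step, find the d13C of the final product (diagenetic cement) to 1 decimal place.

-31.7 permil

step 1: δ = (4.10 + 1000)·(-20.9/1000 + 1) − 1000 = -16.89 permil
step 2: δ = (-16.89 + 1000)·(-16.2/1000 + 1) − 1000 = -32.81 permil
step 3: δ = (-32.81 + 1000)·(1.2/1000 + 1) − 1000 = -31.65 permil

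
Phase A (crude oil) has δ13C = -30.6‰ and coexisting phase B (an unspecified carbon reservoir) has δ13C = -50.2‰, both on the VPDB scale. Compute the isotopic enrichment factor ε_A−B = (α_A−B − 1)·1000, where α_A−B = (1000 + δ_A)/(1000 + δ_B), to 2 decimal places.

α_A−B = (1000 + -30.6) / (1000 + -50.2) = 969.4 / 949.8 = 1.020636
ε_A−B = (1.020636 − 1) × 1000 = 20.636‰
(The approximation ε ≈ δ_A − δ_B would give 19.6‰.)

20.64‰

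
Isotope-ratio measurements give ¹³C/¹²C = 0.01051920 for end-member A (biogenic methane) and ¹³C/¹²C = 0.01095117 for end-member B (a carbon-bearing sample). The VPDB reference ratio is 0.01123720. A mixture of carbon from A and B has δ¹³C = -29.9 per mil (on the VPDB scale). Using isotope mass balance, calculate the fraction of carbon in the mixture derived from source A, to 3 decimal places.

δ_A = (0.01051920/0.01123720 − 1)×1000 = (0.936105 − 1)×1000 = -63.895 per mil
δ_B = (0.01095117/0.01123720 − 1)×1000 = (0.974546 − 1)×1000 = -25.454 per mil
f_A = (δ_mix − δ_B)/(δ_A − δ_B) = (-29.9 − (-25.454))/(-63.895 − (-25.454))
f_A = -4.446 / -38.441 = 0.1157

0.116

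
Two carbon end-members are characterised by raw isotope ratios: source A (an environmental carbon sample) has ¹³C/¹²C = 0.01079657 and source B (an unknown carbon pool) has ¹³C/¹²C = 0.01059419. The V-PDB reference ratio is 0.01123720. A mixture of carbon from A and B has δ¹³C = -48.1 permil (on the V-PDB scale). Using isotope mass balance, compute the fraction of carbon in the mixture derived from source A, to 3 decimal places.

0.506

δ_A = (0.01079657/0.01123720 − 1)×1000 = (0.960788 − 1)×1000 = -39.212 permil
δ_B = (0.01059419/0.01123720 − 1)×1000 = (0.942778 − 1)×1000 = -57.222 permil
f_A = (δ_mix − δ_B)/(δ_A − δ_B) = (-48.1 − (-57.222))/(-39.212 − (-57.222))
f_A = 9.122 / 18.010 = 0.5065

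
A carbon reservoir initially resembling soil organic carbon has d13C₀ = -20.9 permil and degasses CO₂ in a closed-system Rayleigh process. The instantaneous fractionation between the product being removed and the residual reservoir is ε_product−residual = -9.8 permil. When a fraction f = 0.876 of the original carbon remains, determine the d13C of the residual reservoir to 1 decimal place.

-19.6 permil

Rayleigh residual: δ_res = (δ₀ + 1000)·f^(α−1) − 1000
α = ε/1000 + 1 = 0.99020, so α − 1 = -0.00980
f^(α−1) = 0.876^(-0.00980) = 1.001298
δ_res = (-20.9 + 1000) × 1.001298 − 1000 = 980.371 − 1000 = -19.63 permil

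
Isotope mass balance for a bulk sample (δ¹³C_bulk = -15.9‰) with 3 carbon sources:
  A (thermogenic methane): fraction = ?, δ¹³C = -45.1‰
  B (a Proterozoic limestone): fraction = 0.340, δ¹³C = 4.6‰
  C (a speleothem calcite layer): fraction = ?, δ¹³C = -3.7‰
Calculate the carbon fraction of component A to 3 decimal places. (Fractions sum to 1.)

Let f_A and f_C be the unknown fractions; fractions sum to 1 so f_A + f_C = 0.660.
Mass balance: Σ fᵢ·δᵢ = δ_bulk ⇒ f_A·(-45.1) + f_C·(-3.7) = -15.9 − (1.564) = -17.464
Substitute f_C = 0.660 − f_A:
f_A·(-45.1 − -3.7) = -17.464 − 0.660×(-3.7) = -15.022
f_A = -15.022 / -41.4 = 0.3629

0.363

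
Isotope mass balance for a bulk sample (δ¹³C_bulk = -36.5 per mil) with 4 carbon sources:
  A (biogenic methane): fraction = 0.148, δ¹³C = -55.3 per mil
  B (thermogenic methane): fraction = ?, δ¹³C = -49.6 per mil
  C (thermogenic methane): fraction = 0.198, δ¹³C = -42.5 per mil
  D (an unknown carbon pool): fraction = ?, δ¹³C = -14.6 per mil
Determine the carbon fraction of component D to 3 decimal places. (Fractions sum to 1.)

Let f_D and f_B be the unknown fractions; fractions sum to 1 so f_D + f_B = 0.654.
Mass balance: Σ fᵢ·δᵢ = δ_bulk ⇒ f_D·(-14.6) + f_B·(-49.6) = -36.5 − (-16.599) = -19.901
Substitute f_B = 0.654 − f_D:
f_D·(-14.6 − -49.6) = -19.901 − 0.654×(-49.6) = 12.538
f_D = 12.538 / 35.0 = 0.3582

0.358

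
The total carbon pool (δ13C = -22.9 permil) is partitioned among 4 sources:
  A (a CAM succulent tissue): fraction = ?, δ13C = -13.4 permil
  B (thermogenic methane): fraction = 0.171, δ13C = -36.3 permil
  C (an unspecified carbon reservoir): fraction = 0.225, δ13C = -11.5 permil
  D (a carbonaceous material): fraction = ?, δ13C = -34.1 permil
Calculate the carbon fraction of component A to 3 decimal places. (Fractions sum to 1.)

0.314

Let f_A and f_D be the unknown fractions; fractions sum to 1 so f_A + f_D = 0.604.
Mass balance: Σ fᵢ·δᵢ = δ_bulk ⇒ f_A·(-13.4) + f_D·(-34.1) = -22.9 − (-8.795) = -14.105
Substitute f_D = 0.604 − f_A:
f_A·(-13.4 − -34.1) = -14.105 − 0.604×(-34.1) = 6.491
f_A = 6.491 / 20.7 = 0.3136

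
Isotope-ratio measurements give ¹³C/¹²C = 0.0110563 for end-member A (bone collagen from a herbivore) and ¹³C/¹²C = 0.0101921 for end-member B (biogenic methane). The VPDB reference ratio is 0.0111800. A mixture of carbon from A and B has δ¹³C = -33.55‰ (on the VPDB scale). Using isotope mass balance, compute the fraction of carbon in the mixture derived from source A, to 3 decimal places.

0.709

δ_A = (0.0110563/0.0111800 − 1)×1000 = (0.988936 − 1)×1000 = -11.064‰
δ_B = (0.0101921/0.0111800 − 1)×1000 = (0.911637 − 1)×1000 = -88.363‰
f_A = (δ_mix − δ_B)/(δ_A − δ_B) = (-33.55 − (-88.363))/(-11.064 − (-88.363))
f_A = 54.813 / 77.299 = 0.7091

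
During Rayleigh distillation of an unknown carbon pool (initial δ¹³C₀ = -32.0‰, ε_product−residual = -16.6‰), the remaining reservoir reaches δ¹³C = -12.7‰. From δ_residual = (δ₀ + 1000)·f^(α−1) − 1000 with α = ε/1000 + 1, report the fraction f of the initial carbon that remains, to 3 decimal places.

α − 1 = ε/1000 = -0.0166
(δ_res + 1000)/(δ₀ + 1000) = (-12.7 + 1000)/(-32.0 + 1000) = 987.3/968.0 = 1.019938
f = 1.019938^(1/-0.0166) = exp(ln(1.019938)/-0.0166) = exp(0.01974/-0.0166)
f = exp(-1.1893) = 0.3044

0.304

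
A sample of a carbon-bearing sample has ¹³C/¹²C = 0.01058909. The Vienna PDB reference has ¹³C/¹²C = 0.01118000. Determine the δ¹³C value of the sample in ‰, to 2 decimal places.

δ¹³C = (R_sample / R_standard − 1) × 1000
R_sample / R_standard = 0.01058909 / 0.01118000 = 0.947146
δ¹³C = (0.947146 − 1) × 1000 = -52.854‰

-52.85‰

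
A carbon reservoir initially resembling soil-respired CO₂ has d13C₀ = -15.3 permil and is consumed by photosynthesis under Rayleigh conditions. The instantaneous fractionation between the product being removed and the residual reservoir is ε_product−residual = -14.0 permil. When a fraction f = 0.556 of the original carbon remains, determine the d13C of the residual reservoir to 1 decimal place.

Rayleigh residual: δ_res = (δ₀ + 1000)·f^(α−1) − 1000
α = ε/1000 + 1 = 0.98600, so α − 1 = -0.01400
f^(α−1) = 0.556^(-0.01400) = 1.008252
δ_res = (-15.3 + 1000) × 1.008252 − 1000 = 992.825 − 1000 = -7.17 permil

-7.2 permil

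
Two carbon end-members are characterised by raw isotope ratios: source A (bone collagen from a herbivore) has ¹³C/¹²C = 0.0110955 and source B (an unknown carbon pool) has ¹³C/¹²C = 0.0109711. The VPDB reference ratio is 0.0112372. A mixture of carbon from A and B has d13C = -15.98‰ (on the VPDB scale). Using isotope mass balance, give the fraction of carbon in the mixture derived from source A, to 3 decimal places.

δ_A = (0.0110955/0.0112372 − 1)×1000 = (0.987390 − 1)×1000 = -12.610‰
δ_B = (0.0109711/0.0112372 − 1)×1000 = (0.976320 − 1)×1000 = -23.680‰
f_A = (δ_mix − δ_B)/(δ_A − δ_B) = (-15.98 − (-23.680))/(-12.610 − (-23.680))
f_A = 7.700 / 11.070 = 0.6956

0.696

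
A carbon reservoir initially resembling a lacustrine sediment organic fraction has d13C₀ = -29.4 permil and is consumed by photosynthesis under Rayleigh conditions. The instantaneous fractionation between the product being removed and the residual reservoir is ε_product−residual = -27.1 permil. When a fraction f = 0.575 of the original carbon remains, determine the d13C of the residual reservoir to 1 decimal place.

-14.7 permil

Rayleigh residual: δ_res = (δ₀ + 1000)·f^(α−1) − 1000
α = ε/1000 + 1 = 0.97290, so α − 1 = -0.02710
f^(α−1) = 0.575^(-0.02710) = 1.015110
δ_res = (-29.4 + 1000) × 1.015110 − 1000 = 985.266 − 1000 = -14.73 permil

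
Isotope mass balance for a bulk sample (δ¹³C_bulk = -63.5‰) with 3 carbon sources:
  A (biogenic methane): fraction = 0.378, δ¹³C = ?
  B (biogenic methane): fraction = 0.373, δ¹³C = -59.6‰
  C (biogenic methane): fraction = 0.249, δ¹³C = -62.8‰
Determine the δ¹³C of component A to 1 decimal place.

Isotope mass balance: δ_bulk = Σ fᵢ·δᵢ.
-63.5 = 0.378×δ_A + 0.373×(-59.6) + 0.249×(-62.8)
0.378·δ_A = -63.5 − (-37.868) = -25.632
δ_A = -25.632 / 0.378 = -67.81‰

-67.8‰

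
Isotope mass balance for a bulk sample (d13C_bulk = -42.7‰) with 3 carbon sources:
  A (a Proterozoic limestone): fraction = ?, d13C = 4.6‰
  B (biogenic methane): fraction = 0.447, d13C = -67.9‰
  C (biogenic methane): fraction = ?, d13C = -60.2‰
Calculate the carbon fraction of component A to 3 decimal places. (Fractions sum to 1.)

Let f_A and f_C be the unknown fractions; fractions sum to 1 so f_A + f_C = 0.553.
Mass balance: Σ fᵢ·δᵢ = δ_bulk ⇒ f_A·(4.6) + f_C·(-60.2) = -42.7 − (-30.351) = -12.349
Substitute f_C = 0.553 − f_A:
f_A·(4.6 − -60.2) = -12.349 − 0.553×(-60.2) = 20.942
f_A = 20.942 / 64.8 = 0.3232

0.323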